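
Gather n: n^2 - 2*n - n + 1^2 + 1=n^2 - 3*n + 2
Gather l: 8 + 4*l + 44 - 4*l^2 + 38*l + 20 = -4*l^2 + 42*l + 72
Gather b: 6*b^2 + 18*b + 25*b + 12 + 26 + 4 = 6*b^2 + 43*b + 42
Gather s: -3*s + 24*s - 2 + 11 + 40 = 21*s + 49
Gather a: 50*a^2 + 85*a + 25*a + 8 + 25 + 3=50*a^2 + 110*a + 36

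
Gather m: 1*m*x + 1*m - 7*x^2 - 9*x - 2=m*(x + 1) - 7*x^2 - 9*x - 2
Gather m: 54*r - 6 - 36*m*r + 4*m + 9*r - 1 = m*(4 - 36*r) + 63*r - 7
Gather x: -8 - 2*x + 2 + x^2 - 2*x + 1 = x^2 - 4*x - 5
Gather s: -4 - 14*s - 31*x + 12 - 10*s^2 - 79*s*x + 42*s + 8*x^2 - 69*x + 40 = -10*s^2 + s*(28 - 79*x) + 8*x^2 - 100*x + 48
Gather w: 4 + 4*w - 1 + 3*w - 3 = 7*w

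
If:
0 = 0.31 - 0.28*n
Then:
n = 1.11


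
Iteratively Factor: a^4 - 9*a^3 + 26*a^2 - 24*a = (a)*(a^3 - 9*a^2 + 26*a - 24) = a*(a - 3)*(a^2 - 6*a + 8) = a*(a - 3)*(a - 2)*(a - 4)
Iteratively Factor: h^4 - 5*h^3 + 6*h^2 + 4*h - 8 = (h - 2)*(h^3 - 3*h^2 + 4) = (h - 2)^2*(h^2 - h - 2) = (h - 2)^2*(h + 1)*(h - 2)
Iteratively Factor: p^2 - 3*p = (p)*(p - 3)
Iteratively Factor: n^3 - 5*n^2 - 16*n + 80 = (n - 5)*(n^2 - 16) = (n - 5)*(n - 4)*(n + 4)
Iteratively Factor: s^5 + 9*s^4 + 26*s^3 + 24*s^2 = (s + 3)*(s^4 + 6*s^3 + 8*s^2) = s*(s + 3)*(s^3 + 6*s^2 + 8*s) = s^2*(s + 3)*(s^2 + 6*s + 8) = s^2*(s + 3)*(s + 4)*(s + 2)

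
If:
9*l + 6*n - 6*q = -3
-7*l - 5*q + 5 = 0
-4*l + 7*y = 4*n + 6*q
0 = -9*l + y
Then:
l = 8/79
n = 163/790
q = 339/395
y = 72/79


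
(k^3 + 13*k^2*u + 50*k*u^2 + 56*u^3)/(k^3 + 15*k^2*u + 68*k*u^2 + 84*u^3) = (k + 4*u)/(k + 6*u)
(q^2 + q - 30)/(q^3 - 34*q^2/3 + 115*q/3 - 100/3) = 3*(q + 6)/(3*q^2 - 19*q + 20)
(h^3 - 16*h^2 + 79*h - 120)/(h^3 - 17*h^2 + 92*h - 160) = (h - 3)/(h - 4)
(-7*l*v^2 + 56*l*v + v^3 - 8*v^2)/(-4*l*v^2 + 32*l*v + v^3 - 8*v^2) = (-7*l + v)/(-4*l + v)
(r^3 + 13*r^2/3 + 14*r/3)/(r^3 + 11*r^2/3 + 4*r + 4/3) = r*(3*r + 7)/(3*r^2 + 5*r + 2)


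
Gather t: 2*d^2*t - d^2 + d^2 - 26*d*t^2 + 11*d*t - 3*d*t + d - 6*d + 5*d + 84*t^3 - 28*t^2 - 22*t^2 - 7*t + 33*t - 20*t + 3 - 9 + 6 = 84*t^3 + t^2*(-26*d - 50) + t*(2*d^2 + 8*d + 6)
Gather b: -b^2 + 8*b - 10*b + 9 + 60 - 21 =-b^2 - 2*b + 48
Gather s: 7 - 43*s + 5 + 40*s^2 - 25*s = 40*s^2 - 68*s + 12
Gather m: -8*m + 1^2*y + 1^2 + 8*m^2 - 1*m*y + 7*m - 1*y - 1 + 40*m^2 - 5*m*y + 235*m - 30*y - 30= 48*m^2 + m*(234 - 6*y) - 30*y - 30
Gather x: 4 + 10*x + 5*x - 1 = 15*x + 3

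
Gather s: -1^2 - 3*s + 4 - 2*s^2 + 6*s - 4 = -2*s^2 + 3*s - 1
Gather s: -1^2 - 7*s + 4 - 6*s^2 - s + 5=-6*s^2 - 8*s + 8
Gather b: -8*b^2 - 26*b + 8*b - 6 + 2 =-8*b^2 - 18*b - 4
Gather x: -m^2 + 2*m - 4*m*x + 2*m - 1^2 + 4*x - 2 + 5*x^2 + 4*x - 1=-m^2 + 4*m + 5*x^2 + x*(8 - 4*m) - 4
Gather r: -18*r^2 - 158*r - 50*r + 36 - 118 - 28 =-18*r^2 - 208*r - 110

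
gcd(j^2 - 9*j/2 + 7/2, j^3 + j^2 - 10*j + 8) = j - 1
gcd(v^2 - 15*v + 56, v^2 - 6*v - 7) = v - 7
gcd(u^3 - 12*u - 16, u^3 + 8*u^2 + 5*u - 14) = u + 2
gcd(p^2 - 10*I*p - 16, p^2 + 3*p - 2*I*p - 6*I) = p - 2*I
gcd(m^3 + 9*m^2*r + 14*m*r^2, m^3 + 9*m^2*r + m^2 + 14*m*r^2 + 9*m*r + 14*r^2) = m^2 + 9*m*r + 14*r^2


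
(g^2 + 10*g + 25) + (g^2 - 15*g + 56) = 2*g^2 - 5*g + 81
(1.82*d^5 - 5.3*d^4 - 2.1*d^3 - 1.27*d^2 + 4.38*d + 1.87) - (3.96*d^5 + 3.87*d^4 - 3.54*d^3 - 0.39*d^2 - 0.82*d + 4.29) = -2.14*d^5 - 9.17*d^4 + 1.44*d^3 - 0.88*d^2 + 5.2*d - 2.42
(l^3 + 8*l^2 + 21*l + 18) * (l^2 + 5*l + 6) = l^5 + 13*l^4 + 67*l^3 + 171*l^2 + 216*l + 108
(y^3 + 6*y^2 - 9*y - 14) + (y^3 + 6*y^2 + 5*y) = 2*y^3 + 12*y^2 - 4*y - 14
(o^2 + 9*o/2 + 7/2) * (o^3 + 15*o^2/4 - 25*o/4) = o^5 + 33*o^4/4 + 113*o^3/8 - 15*o^2 - 175*o/8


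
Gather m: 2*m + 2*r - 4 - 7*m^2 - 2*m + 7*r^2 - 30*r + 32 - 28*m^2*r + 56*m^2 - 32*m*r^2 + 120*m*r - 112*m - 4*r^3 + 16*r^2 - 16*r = m^2*(49 - 28*r) + m*(-32*r^2 + 120*r - 112) - 4*r^3 + 23*r^2 - 44*r + 28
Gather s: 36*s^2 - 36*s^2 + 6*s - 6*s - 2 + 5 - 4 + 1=0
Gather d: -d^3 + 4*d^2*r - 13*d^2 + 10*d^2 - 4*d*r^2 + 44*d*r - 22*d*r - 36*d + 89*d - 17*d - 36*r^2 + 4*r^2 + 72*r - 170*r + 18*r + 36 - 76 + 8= -d^3 + d^2*(4*r - 3) + d*(-4*r^2 + 22*r + 36) - 32*r^2 - 80*r - 32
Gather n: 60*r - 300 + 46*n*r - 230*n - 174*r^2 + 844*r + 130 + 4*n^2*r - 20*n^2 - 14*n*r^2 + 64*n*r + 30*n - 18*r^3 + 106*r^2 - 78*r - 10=n^2*(4*r - 20) + n*(-14*r^2 + 110*r - 200) - 18*r^3 - 68*r^2 + 826*r - 180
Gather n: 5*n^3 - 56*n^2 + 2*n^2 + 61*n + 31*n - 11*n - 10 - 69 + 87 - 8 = 5*n^3 - 54*n^2 + 81*n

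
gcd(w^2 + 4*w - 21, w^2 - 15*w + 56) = 1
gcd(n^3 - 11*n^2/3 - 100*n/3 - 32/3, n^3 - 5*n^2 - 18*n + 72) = n + 4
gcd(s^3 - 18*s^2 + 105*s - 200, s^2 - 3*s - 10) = s - 5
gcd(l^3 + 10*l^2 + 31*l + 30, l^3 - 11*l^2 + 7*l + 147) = l + 3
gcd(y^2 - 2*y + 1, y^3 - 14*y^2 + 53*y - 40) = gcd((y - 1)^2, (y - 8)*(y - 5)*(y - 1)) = y - 1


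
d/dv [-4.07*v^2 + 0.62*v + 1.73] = 0.62 - 8.14*v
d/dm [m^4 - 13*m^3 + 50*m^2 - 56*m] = 4*m^3 - 39*m^2 + 100*m - 56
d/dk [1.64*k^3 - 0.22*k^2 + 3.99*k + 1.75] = 4.92*k^2 - 0.44*k + 3.99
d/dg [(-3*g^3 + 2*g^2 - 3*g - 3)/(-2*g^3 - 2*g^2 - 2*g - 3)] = (10*g^4 - g^2 - 24*g + 3)/(4*g^6 + 8*g^5 + 12*g^4 + 20*g^3 + 16*g^2 + 12*g + 9)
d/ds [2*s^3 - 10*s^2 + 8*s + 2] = 6*s^2 - 20*s + 8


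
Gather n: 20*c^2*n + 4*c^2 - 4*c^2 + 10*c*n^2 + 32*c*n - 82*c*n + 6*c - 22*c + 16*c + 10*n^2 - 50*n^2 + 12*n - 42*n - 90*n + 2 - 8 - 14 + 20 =n^2*(10*c - 40) + n*(20*c^2 - 50*c - 120)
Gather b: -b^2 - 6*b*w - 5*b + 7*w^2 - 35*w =-b^2 + b*(-6*w - 5) + 7*w^2 - 35*w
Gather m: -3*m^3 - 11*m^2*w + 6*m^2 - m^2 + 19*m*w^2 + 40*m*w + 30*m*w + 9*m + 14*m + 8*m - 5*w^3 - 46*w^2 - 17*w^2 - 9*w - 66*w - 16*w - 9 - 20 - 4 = -3*m^3 + m^2*(5 - 11*w) + m*(19*w^2 + 70*w + 31) - 5*w^3 - 63*w^2 - 91*w - 33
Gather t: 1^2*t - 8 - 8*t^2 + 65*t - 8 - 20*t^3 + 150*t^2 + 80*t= -20*t^3 + 142*t^2 + 146*t - 16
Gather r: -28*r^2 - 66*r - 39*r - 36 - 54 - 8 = -28*r^2 - 105*r - 98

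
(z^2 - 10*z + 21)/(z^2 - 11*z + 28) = (z - 3)/(z - 4)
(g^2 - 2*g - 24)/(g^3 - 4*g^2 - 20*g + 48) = 1/(g - 2)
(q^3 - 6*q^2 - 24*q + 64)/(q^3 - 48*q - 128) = (q - 2)/(q + 4)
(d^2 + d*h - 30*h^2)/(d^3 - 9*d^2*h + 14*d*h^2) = (d^2 + d*h - 30*h^2)/(d*(d^2 - 9*d*h + 14*h^2))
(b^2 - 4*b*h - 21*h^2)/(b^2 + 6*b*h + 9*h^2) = (b - 7*h)/(b + 3*h)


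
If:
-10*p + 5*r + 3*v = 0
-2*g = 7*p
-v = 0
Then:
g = -7*r/4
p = r/2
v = 0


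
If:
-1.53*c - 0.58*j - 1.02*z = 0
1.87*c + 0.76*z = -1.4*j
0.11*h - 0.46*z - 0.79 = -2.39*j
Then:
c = -0.933610743332703*z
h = 7.18181818181818 - 11.118094124525*z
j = 0.704180064308682*z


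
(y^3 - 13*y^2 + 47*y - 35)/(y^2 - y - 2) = (-y^3 + 13*y^2 - 47*y + 35)/(-y^2 + y + 2)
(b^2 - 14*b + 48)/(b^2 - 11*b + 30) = (b - 8)/(b - 5)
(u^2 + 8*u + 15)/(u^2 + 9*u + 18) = (u + 5)/(u + 6)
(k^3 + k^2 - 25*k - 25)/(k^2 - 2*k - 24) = (-k^3 - k^2 + 25*k + 25)/(-k^2 + 2*k + 24)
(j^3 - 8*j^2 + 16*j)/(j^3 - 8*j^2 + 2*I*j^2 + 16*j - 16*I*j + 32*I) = j/(j + 2*I)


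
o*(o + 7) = o^2 + 7*o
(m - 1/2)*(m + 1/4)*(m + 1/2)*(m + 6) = m^4 + 25*m^3/4 + 5*m^2/4 - 25*m/16 - 3/8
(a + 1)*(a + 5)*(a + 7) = a^3 + 13*a^2 + 47*a + 35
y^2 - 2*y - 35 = (y - 7)*(y + 5)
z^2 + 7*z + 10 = (z + 2)*(z + 5)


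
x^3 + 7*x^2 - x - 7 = (x - 1)*(x + 1)*(x + 7)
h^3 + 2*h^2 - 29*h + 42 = (h - 3)*(h - 2)*(h + 7)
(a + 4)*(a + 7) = a^2 + 11*a + 28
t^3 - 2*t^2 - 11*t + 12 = (t - 4)*(t - 1)*(t + 3)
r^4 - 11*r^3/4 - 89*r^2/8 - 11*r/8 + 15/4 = (r - 5)*(r - 1/2)*(r + 3/4)*(r + 2)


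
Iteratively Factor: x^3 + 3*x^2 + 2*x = (x + 1)*(x^2 + 2*x) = (x + 1)*(x + 2)*(x)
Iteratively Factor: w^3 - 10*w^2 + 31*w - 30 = (w - 5)*(w^2 - 5*w + 6) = (w - 5)*(w - 2)*(w - 3)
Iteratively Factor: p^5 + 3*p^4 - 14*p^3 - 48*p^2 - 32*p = (p + 4)*(p^4 - p^3 - 10*p^2 - 8*p) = p*(p + 4)*(p^3 - p^2 - 10*p - 8) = p*(p + 2)*(p + 4)*(p^2 - 3*p - 4) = p*(p - 4)*(p + 2)*(p + 4)*(p + 1)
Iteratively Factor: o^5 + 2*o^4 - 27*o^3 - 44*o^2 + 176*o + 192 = (o + 4)*(o^4 - 2*o^3 - 19*o^2 + 32*o + 48) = (o + 1)*(o + 4)*(o^3 - 3*o^2 - 16*o + 48) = (o - 4)*(o + 1)*(o + 4)*(o^2 + o - 12) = (o - 4)*(o - 3)*(o + 1)*(o + 4)*(o + 4)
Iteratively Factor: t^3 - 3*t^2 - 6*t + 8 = (t - 4)*(t^2 + t - 2) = (t - 4)*(t + 2)*(t - 1)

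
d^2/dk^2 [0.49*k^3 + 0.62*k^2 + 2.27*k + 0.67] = 2.94*k + 1.24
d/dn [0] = 0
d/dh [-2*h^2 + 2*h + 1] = 2 - 4*h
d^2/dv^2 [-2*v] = 0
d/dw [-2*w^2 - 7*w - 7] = -4*w - 7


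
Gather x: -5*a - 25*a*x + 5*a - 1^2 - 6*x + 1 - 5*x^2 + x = -5*x^2 + x*(-25*a - 5)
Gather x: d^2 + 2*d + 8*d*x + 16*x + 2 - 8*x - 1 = d^2 + 2*d + x*(8*d + 8) + 1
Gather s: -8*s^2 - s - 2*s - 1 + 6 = -8*s^2 - 3*s + 5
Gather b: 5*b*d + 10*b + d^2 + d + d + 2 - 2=b*(5*d + 10) + d^2 + 2*d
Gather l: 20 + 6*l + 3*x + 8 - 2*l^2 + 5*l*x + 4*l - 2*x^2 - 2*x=-2*l^2 + l*(5*x + 10) - 2*x^2 + x + 28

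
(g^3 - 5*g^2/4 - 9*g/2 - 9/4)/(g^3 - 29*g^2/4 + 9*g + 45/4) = (g + 1)/(g - 5)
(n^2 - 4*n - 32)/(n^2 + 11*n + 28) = (n - 8)/(n + 7)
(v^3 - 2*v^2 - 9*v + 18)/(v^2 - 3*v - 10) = (-v^3 + 2*v^2 + 9*v - 18)/(-v^2 + 3*v + 10)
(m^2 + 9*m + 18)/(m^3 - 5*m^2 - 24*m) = (m + 6)/(m*(m - 8))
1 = 1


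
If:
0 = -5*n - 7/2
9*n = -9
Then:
No Solution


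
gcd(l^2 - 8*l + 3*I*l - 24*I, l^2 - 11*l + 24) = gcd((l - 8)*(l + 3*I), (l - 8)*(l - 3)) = l - 8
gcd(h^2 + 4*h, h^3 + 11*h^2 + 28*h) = h^2 + 4*h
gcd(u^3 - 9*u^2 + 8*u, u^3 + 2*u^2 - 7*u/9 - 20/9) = u - 1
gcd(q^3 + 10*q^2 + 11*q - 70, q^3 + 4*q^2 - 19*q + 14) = q^2 + 5*q - 14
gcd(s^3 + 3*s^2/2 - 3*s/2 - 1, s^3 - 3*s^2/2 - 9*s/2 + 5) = s^2 + s - 2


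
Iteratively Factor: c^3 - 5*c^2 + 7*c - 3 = (c - 1)*(c^2 - 4*c + 3) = (c - 3)*(c - 1)*(c - 1)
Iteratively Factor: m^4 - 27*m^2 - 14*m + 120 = (m + 3)*(m^3 - 3*m^2 - 18*m + 40) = (m - 2)*(m + 3)*(m^2 - m - 20) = (m - 5)*(m - 2)*(m + 3)*(m + 4)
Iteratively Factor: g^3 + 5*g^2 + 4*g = (g + 4)*(g^2 + g) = g*(g + 4)*(g + 1)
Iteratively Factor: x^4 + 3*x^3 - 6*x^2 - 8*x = (x - 2)*(x^3 + 5*x^2 + 4*x) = (x - 2)*(x + 4)*(x^2 + x) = (x - 2)*(x + 1)*(x + 4)*(x)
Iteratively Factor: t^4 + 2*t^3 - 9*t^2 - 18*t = (t - 3)*(t^3 + 5*t^2 + 6*t) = (t - 3)*(t + 2)*(t^2 + 3*t) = (t - 3)*(t + 2)*(t + 3)*(t)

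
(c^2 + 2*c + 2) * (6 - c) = -c^3 + 4*c^2 + 10*c + 12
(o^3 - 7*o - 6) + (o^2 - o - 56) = o^3 + o^2 - 8*o - 62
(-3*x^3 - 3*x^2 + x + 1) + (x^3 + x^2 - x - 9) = -2*x^3 - 2*x^2 - 8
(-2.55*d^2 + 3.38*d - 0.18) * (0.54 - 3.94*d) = 10.047*d^3 - 14.6942*d^2 + 2.5344*d - 0.0972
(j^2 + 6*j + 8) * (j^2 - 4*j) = j^4 + 2*j^3 - 16*j^2 - 32*j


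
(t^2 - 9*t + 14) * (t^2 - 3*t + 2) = t^4 - 12*t^3 + 43*t^2 - 60*t + 28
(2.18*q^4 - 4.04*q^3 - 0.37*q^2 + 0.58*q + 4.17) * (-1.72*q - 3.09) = -3.7496*q^5 + 0.2126*q^4 + 13.12*q^3 + 0.1457*q^2 - 8.9646*q - 12.8853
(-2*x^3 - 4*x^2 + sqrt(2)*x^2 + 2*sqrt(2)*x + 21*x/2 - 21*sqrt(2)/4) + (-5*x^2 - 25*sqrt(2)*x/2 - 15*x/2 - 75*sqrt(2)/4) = -2*x^3 - 9*x^2 + sqrt(2)*x^2 - 21*sqrt(2)*x/2 + 3*x - 24*sqrt(2)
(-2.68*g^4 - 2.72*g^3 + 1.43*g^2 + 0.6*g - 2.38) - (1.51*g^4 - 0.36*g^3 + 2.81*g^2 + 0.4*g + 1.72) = -4.19*g^4 - 2.36*g^3 - 1.38*g^2 + 0.2*g - 4.1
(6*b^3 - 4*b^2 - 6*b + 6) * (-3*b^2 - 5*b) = -18*b^5 - 18*b^4 + 38*b^3 + 12*b^2 - 30*b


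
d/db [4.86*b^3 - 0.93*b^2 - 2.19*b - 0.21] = 14.58*b^2 - 1.86*b - 2.19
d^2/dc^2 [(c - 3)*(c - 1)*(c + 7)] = 6*c + 6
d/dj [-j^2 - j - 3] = -2*j - 1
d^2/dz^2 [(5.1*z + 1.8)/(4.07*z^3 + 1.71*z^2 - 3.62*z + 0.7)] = (506.88594*z^5 + 570.76866*z^4 + 380.54586*z^3 - 301.89924*z^2 - 134.25156*z + 68.71344)/(67.419143*z^9 + 84.977937*z^8 - 144.191553*z^7 - 111.378183*z^6 + 157.479738*z^5 + 11.485902*z^4 - 67.453868*z^3 + 30.03294*z^2 - 5.3214*z + 0.343)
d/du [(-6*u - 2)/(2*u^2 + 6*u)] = (3*u^2 + 2*u + 3)/(u^2*(u^2 + 6*u + 9))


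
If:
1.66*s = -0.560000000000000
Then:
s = -0.34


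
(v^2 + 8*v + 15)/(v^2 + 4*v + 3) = (v + 5)/(v + 1)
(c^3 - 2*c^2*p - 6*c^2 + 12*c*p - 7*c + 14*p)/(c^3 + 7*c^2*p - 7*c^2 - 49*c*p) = (c^2 - 2*c*p + c - 2*p)/(c*(c + 7*p))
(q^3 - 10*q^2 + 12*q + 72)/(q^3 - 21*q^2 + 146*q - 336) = (q^2 - 4*q - 12)/(q^2 - 15*q + 56)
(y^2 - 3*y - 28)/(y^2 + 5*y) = (y^2 - 3*y - 28)/(y*(y + 5))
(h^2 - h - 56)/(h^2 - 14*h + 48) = (h + 7)/(h - 6)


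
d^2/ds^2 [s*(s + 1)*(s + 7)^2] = 12*s^2 + 90*s + 126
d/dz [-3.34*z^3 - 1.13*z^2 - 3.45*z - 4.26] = -10.02*z^2 - 2.26*z - 3.45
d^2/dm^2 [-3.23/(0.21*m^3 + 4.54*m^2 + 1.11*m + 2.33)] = ((4.0698*m + 29.3284)*(0.21*m^3 + 4.54*m^2 + 1.11*m + 2.33) - 3.23*(0.63*m^2 + 9.08*m + 1.11)*(1.26*m^2 + 18.16*m + 2.22))/(0.21*m^3 + 4.54*m^2 + 1.11*m + 2.33)^3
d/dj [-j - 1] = -1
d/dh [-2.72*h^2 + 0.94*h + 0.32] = 0.94 - 5.44*h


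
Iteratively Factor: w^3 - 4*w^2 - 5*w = (w + 1)*(w^2 - 5*w) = (w - 5)*(w + 1)*(w)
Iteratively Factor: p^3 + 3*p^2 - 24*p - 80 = (p - 5)*(p^2 + 8*p + 16) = (p - 5)*(p + 4)*(p + 4)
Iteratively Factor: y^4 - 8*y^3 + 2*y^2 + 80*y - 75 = (y - 1)*(y^3 - 7*y^2 - 5*y + 75) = (y - 5)*(y - 1)*(y^2 - 2*y - 15) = (y - 5)*(y - 1)*(y + 3)*(y - 5)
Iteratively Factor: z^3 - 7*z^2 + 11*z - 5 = (z - 1)*(z^2 - 6*z + 5) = (z - 1)^2*(z - 5)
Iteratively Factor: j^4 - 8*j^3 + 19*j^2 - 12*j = (j)*(j^3 - 8*j^2 + 19*j - 12) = j*(j - 1)*(j^2 - 7*j + 12) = j*(j - 3)*(j - 1)*(j - 4)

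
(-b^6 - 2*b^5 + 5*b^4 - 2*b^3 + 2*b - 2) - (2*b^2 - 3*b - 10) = -b^6 - 2*b^5 + 5*b^4 - 2*b^3 - 2*b^2 + 5*b + 8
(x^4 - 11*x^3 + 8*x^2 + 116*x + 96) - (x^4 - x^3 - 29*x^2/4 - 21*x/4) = -10*x^3 + 61*x^2/4 + 485*x/4 + 96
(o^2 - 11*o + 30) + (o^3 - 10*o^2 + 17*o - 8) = o^3 - 9*o^2 + 6*o + 22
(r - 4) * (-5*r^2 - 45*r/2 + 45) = -5*r^3 - 5*r^2/2 + 135*r - 180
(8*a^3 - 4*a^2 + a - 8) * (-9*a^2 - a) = -72*a^5 + 28*a^4 - 5*a^3 + 71*a^2 + 8*a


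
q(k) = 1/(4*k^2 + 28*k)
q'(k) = (-8*k - 28)/(4*k^2 + 28*k)^2 = (-2*k - 7)/(4*k^2*(k + 7)^2)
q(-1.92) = -0.03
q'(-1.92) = -0.01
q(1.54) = 0.02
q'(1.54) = -0.01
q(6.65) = 0.00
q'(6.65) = -0.00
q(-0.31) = -0.12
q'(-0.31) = -0.37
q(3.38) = 0.01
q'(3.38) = -0.00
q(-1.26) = -0.03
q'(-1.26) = -0.02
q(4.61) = 0.00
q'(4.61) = -0.00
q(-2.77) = -0.02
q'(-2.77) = -0.00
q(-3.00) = -0.02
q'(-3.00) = 0.00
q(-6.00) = -0.04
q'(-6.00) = 0.03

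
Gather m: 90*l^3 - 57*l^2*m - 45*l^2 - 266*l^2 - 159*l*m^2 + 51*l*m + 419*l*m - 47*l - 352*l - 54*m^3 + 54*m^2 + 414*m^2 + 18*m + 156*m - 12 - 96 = 90*l^3 - 311*l^2 - 399*l - 54*m^3 + m^2*(468 - 159*l) + m*(-57*l^2 + 470*l + 174) - 108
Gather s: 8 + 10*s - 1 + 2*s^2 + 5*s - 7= 2*s^2 + 15*s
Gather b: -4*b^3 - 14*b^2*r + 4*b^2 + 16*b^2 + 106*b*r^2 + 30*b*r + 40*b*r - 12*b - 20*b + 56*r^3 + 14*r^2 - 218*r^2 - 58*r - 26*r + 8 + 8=-4*b^3 + b^2*(20 - 14*r) + b*(106*r^2 + 70*r - 32) + 56*r^3 - 204*r^2 - 84*r + 16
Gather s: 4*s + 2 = 4*s + 2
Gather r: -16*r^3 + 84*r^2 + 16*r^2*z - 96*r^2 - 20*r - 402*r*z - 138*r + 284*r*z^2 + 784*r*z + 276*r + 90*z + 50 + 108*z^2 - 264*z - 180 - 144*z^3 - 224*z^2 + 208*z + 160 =-16*r^3 + r^2*(16*z - 12) + r*(284*z^2 + 382*z + 118) - 144*z^3 - 116*z^2 + 34*z + 30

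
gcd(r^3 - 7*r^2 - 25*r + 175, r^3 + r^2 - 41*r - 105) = r^2 - 2*r - 35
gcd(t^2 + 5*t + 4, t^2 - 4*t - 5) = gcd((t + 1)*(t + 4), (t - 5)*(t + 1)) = t + 1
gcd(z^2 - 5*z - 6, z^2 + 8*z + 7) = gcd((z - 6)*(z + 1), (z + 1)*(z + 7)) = z + 1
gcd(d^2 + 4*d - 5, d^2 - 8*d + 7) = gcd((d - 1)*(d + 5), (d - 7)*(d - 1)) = d - 1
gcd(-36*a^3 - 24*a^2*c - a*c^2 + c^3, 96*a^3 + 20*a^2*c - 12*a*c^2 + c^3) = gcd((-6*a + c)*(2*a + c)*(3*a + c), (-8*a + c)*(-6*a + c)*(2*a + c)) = 12*a^2 + 4*a*c - c^2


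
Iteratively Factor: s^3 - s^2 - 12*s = (s + 3)*(s^2 - 4*s) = s*(s + 3)*(s - 4)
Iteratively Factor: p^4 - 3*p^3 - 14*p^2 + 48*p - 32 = (p - 4)*(p^3 + p^2 - 10*p + 8) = (p - 4)*(p + 4)*(p^2 - 3*p + 2) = (p - 4)*(p - 1)*(p + 4)*(p - 2)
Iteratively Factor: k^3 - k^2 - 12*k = (k + 3)*(k^2 - 4*k) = k*(k + 3)*(k - 4)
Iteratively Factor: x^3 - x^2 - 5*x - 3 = (x + 1)*(x^2 - 2*x - 3) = (x - 3)*(x + 1)*(x + 1)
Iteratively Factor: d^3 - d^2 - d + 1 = (d + 1)*(d^2 - 2*d + 1) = (d - 1)*(d + 1)*(d - 1)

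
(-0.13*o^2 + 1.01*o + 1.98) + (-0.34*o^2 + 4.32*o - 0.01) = -0.47*o^2 + 5.33*o + 1.97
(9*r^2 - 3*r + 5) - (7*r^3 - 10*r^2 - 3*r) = -7*r^3 + 19*r^2 + 5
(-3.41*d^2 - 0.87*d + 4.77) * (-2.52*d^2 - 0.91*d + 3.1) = 8.5932*d^4 + 5.2955*d^3 - 21.7997*d^2 - 7.0377*d + 14.787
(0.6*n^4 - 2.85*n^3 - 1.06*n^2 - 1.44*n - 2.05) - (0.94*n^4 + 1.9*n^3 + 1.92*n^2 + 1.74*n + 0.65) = -0.34*n^4 - 4.75*n^3 - 2.98*n^2 - 3.18*n - 2.7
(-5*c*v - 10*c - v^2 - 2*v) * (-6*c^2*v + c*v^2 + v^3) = 30*c^3*v^2 + 60*c^3*v + c^2*v^3 + 2*c^2*v^2 - 6*c*v^4 - 12*c*v^3 - v^5 - 2*v^4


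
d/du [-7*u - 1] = -7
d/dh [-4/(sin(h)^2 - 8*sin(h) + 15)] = 8*(sin(h) - 4)*cos(h)/(sin(h)^2 - 8*sin(h) + 15)^2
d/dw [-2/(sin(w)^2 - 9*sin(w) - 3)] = 2*(2*sin(w) - 9)*cos(w)/(9*sin(w) + cos(w)^2 + 2)^2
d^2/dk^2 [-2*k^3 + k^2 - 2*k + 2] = 2 - 12*k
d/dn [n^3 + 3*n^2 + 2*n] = 3*n^2 + 6*n + 2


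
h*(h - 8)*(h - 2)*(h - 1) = h^4 - 11*h^3 + 26*h^2 - 16*h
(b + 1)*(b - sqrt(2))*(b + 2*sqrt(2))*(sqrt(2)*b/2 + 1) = sqrt(2)*b^4/2 + sqrt(2)*b^3/2 + 2*b^3 - sqrt(2)*b^2 + 2*b^2 - 4*b - sqrt(2)*b - 4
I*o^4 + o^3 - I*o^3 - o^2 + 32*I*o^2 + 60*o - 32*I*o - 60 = (o - 5*I)*(o - 2*I)*(o + 6*I)*(I*o - I)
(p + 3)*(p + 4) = p^2 + 7*p + 12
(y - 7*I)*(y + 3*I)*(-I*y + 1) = -I*y^3 - 3*y^2 - 25*I*y + 21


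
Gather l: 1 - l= 1 - l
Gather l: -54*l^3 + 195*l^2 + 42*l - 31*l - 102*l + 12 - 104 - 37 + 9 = -54*l^3 + 195*l^2 - 91*l - 120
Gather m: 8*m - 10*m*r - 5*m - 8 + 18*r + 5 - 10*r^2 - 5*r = m*(3 - 10*r) - 10*r^2 + 13*r - 3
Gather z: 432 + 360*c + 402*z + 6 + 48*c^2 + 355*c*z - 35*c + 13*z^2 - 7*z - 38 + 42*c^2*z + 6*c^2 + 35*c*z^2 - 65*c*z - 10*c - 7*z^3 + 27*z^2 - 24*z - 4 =54*c^2 + 315*c - 7*z^3 + z^2*(35*c + 40) + z*(42*c^2 + 290*c + 371) + 396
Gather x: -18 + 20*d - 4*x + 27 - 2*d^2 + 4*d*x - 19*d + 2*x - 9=-2*d^2 + d + x*(4*d - 2)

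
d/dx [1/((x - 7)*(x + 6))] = (1 - 2*x)/(x^4 - 2*x^3 - 83*x^2 + 84*x + 1764)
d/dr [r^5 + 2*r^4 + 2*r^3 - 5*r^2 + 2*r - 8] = 5*r^4 + 8*r^3 + 6*r^2 - 10*r + 2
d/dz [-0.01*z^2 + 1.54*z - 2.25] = 1.54 - 0.02*z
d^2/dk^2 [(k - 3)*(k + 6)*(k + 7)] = 6*k + 20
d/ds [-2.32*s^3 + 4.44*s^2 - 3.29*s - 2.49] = -6.96*s^2 + 8.88*s - 3.29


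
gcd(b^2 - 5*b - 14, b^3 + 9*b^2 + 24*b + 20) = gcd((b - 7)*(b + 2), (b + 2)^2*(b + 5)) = b + 2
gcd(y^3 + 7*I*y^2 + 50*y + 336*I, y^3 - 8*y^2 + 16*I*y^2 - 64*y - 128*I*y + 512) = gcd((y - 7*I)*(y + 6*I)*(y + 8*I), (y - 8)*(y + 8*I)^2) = y + 8*I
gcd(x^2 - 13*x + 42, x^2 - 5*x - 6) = x - 6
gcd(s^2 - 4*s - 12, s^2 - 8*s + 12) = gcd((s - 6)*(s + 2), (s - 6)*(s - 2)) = s - 6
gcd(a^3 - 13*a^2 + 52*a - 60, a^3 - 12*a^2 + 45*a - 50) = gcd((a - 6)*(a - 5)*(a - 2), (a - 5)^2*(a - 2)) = a^2 - 7*a + 10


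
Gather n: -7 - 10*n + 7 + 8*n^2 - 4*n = 8*n^2 - 14*n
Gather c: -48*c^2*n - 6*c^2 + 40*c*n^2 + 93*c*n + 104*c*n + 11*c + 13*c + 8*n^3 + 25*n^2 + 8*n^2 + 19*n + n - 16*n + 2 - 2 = c^2*(-48*n - 6) + c*(40*n^2 + 197*n + 24) + 8*n^3 + 33*n^2 + 4*n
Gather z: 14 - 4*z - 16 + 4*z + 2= 0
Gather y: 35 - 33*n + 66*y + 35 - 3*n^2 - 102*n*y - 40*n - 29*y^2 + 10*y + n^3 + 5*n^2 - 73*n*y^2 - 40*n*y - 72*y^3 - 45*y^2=n^3 + 2*n^2 - 73*n - 72*y^3 + y^2*(-73*n - 74) + y*(76 - 142*n) + 70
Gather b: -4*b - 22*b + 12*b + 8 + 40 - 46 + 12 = 14 - 14*b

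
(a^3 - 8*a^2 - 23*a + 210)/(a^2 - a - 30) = a - 7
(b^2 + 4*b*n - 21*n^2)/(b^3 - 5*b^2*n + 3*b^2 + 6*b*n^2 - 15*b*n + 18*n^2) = (b + 7*n)/(b^2 - 2*b*n + 3*b - 6*n)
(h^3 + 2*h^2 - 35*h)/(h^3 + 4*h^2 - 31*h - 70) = h/(h + 2)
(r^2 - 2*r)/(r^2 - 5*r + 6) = r/(r - 3)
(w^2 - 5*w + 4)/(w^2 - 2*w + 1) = (w - 4)/(w - 1)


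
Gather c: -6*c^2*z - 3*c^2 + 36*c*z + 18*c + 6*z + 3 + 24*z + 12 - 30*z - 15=c^2*(-6*z - 3) + c*(36*z + 18)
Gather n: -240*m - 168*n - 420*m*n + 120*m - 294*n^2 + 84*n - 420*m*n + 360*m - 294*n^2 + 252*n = 240*m - 588*n^2 + n*(168 - 840*m)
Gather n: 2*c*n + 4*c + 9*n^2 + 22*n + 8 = 4*c + 9*n^2 + n*(2*c + 22) + 8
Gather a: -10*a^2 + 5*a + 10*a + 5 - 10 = -10*a^2 + 15*a - 5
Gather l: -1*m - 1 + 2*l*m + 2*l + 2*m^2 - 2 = l*(2*m + 2) + 2*m^2 - m - 3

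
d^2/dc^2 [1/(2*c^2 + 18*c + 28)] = (-c^2 - 9*c + (2*c + 9)^2 - 14)/(c^2 + 9*c + 14)^3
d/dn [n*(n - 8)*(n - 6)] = 3*n^2 - 28*n + 48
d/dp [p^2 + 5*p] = 2*p + 5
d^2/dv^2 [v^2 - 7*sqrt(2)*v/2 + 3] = 2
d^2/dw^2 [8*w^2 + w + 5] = 16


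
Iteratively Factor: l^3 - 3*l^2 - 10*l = (l - 5)*(l^2 + 2*l) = l*(l - 5)*(l + 2)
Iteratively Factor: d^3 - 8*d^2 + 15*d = (d - 5)*(d^2 - 3*d) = d*(d - 5)*(d - 3)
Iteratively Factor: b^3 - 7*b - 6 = (b + 1)*(b^2 - b - 6) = (b - 3)*(b + 1)*(b + 2)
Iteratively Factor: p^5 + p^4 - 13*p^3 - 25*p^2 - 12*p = (p + 3)*(p^4 - 2*p^3 - 7*p^2 - 4*p) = (p + 1)*(p + 3)*(p^3 - 3*p^2 - 4*p) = (p - 4)*(p + 1)*(p + 3)*(p^2 + p) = p*(p - 4)*(p + 1)*(p + 3)*(p + 1)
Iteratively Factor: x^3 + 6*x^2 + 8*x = (x)*(x^2 + 6*x + 8) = x*(x + 4)*(x + 2)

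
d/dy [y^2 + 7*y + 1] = 2*y + 7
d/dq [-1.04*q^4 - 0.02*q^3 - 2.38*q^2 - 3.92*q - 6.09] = -4.16*q^3 - 0.06*q^2 - 4.76*q - 3.92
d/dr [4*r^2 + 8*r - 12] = 8*r + 8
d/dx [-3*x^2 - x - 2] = -6*x - 1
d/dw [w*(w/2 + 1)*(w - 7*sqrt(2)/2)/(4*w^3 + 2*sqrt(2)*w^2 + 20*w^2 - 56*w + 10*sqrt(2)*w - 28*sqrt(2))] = (6*w^4 + 8*sqrt(2)*w^4 - 56*w^3 + 38*sqrt(2)*w^3 - 77*w^2 + 136*sqrt(2)*w^2 - 56*sqrt(2)*w + 196*w + 196)/(8*(2*w^6 + 2*sqrt(2)*w^5 + 20*w^5 - 5*w^4 + 20*sqrt(2)*w^4 - 270*w^3 - 6*sqrt(2)*w^3 - 280*sqrt(2)*w^2 + 389*w^2 - 140*w + 392*sqrt(2)*w + 196))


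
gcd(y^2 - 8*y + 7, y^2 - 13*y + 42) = y - 7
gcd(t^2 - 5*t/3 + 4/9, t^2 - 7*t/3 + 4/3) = t - 4/3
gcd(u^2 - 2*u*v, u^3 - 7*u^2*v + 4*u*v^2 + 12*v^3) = u - 2*v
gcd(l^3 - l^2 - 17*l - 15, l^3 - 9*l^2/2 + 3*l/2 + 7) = l + 1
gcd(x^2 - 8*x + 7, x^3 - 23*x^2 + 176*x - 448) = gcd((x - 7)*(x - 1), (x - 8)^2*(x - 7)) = x - 7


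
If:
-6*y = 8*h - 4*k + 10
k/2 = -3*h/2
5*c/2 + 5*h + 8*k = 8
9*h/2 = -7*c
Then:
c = 144/577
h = -224/577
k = 672/577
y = -215/577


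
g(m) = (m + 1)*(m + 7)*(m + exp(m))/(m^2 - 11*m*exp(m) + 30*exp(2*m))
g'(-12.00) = 0.95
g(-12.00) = -4.58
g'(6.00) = -0.00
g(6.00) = 0.01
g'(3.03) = -0.06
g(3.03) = 0.08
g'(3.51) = -0.04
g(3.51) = 0.05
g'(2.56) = -0.09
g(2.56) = 0.11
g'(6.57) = -0.00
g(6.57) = 0.00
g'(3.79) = -0.03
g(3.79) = 0.04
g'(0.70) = -0.04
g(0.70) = 0.33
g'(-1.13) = -0.71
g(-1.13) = 0.07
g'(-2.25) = -1.28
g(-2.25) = 1.59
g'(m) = (m + 1)*(m + 7)*(m + exp(m))*(11*m*exp(m) - 2*m - 60*exp(2*m) + 11*exp(m))/(m^2 - 11*m*exp(m) + 30*exp(2*m))^2 + (m + 1)*(m + 7)*(exp(m) + 1)/(m^2 - 11*m*exp(m) + 30*exp(2*m)) + (m + 1)*(m + exp(m))/(m^2 - 11*m*exp(m) + 30*exp(2*m)) + (m + 7)*(m + exp(m))/(m^2 - 11*m*exp(m) + 30*exp(2*m)) = ((m + 1)*(m + 7)*(m + exp(m))*(11*m*exp(m) - 2*m - 60*exp(2*m) + 11*exp(m)) + (m^2 - 11*m*exp(m) + 30*exp(2*m))*((m + 1)*(m + 7)*(exp(m) + 1) + (m + 1)*(m + exp(m)) + (m + 7)*(m + exp(m))))/(m^2 - 11*m*exp(m) + 30*exp(2*m))^2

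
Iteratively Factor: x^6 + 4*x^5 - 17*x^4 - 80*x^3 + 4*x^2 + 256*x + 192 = (x - 4)*(x^5 + 8*x^4 + 15*x^3 - 20*x^2 - 76*x - 48) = (x - 4)*(x + 4)*(x^4 + 4*x^3 - x^2 - 16*x - 12) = (x - 4)*(x + 2)*(x + 4)*(x^3 + 2*x^2 - 5*x - 6) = (x - 4)*(x - 2)*(x + 2)*(x + 4)*(x^2 + 4*x + 3) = (x - 4)*(x - 2)*(x + 1)*(x + 2)*(x + 4)*(x + 3)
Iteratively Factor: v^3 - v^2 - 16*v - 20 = (v - 5)*(v^2 + 4*v + 4) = (v - 5)*(v + 2)*(v + 2)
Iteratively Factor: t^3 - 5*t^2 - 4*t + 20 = (t + 2)*(t^2 - 7*t + 10) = (t - 2)*(t + 2)*(t - 5)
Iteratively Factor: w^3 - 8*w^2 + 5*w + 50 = (w - 5)*(w^2 - 3*w - 10) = (w - 5)^2*(w + 2)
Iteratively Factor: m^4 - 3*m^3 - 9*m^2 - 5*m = (m - 5)*(m^3 + 2*m^2 + m) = (m - 5)*(m + 1)*(m^2 + m) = m*(m - 5)*(m + 1)*(m + 1)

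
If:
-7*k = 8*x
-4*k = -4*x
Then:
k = 0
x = 0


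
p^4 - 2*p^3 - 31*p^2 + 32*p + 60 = (p - 6)*(p - 2)*(p + 1)*(p + 5)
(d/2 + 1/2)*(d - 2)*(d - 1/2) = d^3/2 - 3*d^2/4 - 3*d/4 + 1/2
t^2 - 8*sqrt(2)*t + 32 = (t - 4*sqrt(2))^2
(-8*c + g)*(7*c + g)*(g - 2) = -56*c^2*g + 112*c^2 - c*g^2 + 2*c*g + g^3 - 2*g^2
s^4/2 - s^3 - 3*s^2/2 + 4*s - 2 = (s/2 + 1)*(s - 2)*(s - 1)^2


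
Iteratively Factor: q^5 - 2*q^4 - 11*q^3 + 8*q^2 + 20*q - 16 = (q - 4)*(q^4 + 2*q^3 - 3*q^2 - 4*q + 4) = (q - 4)*(q - 1)*(q^3 + 3*q^2 - 4) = (q - 4)*(q - 1)*(q + 2)*(q^2 + q - 2) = (q - 4)*(q - 1)*(q + 2)^2*(q - 1)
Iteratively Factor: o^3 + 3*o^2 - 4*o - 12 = (o - 2)*(o^2 + 5*o + 6) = (o - 2)*(o + 2)*(o + 3)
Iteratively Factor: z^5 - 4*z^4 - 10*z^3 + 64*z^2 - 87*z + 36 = (z - 3)*(z^4 - z^3 - 13*z^2 + 25*z - 12) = (z - 3)*(z - 1)*(z^3 - 13*z + 12) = (z - 3)*(z - 1)^2*(z^2 + z - 12) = (z - 3)*(z - 1)^2*(z + 4)*(z - 3)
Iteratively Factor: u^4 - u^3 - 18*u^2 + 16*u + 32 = (u - 4)*(u^3 + 3*u^2 - 6*u - 8) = (u - 4)*(u + 1)*(u^2 + 2*u - 8) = (u - 4)*(u + 1)*(u + 4)*(u - 2)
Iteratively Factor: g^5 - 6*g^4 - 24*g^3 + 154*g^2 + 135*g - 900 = (g + 3)*(g^4 - 9*g^3 + 3*g^2 + 145*g - 300) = (g - 5)*(g + 3)*(g^3 - 4*g^2 - 17*g + 60) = (g - 5)*(g + 3)*(g + 4)*(g^2 - 8*g + 15) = (g - 5)*(g - 3)*(g + 3)*(g + 4)*(g - 5)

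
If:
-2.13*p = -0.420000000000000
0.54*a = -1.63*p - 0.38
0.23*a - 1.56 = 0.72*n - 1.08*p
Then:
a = -1.30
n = -2.29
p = 0.20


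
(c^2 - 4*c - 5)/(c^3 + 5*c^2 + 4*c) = (c - 5)/(c*(c + 4))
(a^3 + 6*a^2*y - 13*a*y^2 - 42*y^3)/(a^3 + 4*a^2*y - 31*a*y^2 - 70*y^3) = (-a + 3*y)/(-a + 5*y)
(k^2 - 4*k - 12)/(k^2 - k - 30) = (k + 2)/(k + 5)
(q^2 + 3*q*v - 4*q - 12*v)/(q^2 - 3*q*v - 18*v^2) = (q - 4)/(q - 6*v)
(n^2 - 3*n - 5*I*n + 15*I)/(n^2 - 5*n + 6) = (n - 5*I)/(n - 2)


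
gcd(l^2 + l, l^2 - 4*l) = l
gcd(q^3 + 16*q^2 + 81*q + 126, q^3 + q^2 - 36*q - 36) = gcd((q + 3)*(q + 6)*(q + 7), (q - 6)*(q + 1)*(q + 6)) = q + 6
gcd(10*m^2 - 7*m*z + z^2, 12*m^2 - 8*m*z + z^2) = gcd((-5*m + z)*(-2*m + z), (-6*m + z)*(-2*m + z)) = -2*m + z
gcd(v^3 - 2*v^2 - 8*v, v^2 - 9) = 1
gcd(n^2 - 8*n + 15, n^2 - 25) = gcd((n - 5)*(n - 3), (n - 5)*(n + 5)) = n - 5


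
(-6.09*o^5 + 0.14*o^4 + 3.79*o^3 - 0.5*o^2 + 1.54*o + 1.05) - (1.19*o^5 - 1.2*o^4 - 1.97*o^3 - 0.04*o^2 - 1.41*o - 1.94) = -7.28*o^5 + 1.34*o^4 + 5.76*o^3 - 0.46*o^2 + 2.95*o + 2.99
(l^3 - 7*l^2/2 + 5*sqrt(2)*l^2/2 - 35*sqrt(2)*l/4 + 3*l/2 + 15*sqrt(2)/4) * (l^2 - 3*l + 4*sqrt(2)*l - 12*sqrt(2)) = l^5 - 13*l^4/2 + 13*sqrt(2)*l^4/2 - 169*sqrt(2)*l^3/4 + 32*l^3 - 269*l^2/2 + 78*sqrt(2)*l^2 - 117*sqrt(2)*l/4 + 240*l - 90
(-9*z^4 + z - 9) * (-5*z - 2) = 45*z^5 + 18*z^4 - 5*z^2 + 43*z + 18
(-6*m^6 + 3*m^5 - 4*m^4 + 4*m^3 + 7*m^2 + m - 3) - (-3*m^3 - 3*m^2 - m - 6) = -6*m^6 + 3*m^5 - 4*m^4 + 7*m^3 + 10*m^2 + 2*m + 3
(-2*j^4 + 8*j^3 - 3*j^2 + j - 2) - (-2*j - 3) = -2*j^4 + 8*j^3 - 3*j^2 + 3*j + 1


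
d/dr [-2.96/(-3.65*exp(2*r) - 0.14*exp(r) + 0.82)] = (-21.608*exp(r) - 0.4144)*exp(r)/(3.65*exp(2*r) + 0.14*exp(r) - 0.82)^2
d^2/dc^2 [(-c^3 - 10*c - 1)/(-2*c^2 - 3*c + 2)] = 2*(53*c^3 - 6*c^2 + 150*c + 73)/(8*c^6 + 36*c^5 + 30*c^4 - 45*c^3 - 30*c^2 + 36*c - 8)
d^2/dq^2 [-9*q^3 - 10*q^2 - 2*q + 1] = -54*q - 20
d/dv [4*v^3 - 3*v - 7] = 12*v^2 - 3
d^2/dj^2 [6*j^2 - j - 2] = 12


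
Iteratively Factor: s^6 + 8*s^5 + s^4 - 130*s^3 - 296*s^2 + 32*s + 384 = (s - 4)*(s^5 + 12*s^4 + 49*s^3 + 66*s^2 - 32*s - 96) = (s - 4)*(s + 4)*(s^4 + 8*s^3 + 17*s^2 - 2*s - 24) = (s - 4)*(s + 3)*(s + 4)*(s^3 + 5*s^2 + 2*s - 8) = (s - 4)*(s + 2)*(s + 3)*(s + 4)*(s^2 + 3*s - 4) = (s - 4)*(s - 1)*(s + 2)*(s + 3)*(s + 4)*(s + 4)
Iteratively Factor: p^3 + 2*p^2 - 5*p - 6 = (p + 3)*(p^2 - p - 2) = (p + 1)*(p + 3)*(p - 2)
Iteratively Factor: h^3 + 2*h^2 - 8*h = (h + 4)*(h^2 - 2*h) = h*(h + 4)*(h - 2)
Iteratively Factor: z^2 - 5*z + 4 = (z - 4)*(z - 1)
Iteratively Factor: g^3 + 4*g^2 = (g + 4)*(g^2) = g*(g + 4)*(g)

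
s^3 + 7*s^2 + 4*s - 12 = (s - 1)*(s + 2)*(s + 6)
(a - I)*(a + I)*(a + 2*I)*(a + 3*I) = a^4 + 5*I*a^3 - 5*a^2 + 5*I*a - 6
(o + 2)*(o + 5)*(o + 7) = o^3 + 14*o^2 + 59*o + 70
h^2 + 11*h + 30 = (h + 5)*(h + 6)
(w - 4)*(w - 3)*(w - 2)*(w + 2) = w^4 - 7*w^3 + 8*w^2 + 28*w - 48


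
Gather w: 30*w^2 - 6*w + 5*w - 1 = 30*w^2 - w - 1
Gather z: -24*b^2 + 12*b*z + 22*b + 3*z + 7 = -24*b^2 + 22*b + z*(12*b + 3) + 7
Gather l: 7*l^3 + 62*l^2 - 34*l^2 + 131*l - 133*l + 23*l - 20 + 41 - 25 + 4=7*l^3 + 28*l^2 + 21*l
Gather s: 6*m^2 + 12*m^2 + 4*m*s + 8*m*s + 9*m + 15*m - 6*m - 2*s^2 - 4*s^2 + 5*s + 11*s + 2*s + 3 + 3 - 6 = 18*m^2 + 18*m - 6*s^2 + s*(12*m + 18)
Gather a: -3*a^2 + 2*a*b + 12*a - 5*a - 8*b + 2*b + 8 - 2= -3*a^2 + a*(2*b + 7) - 6*b + 6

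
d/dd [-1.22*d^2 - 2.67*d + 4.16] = -2.44*d - 2.67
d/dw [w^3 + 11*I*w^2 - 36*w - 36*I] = 3*w^2 + 22*I*w - 36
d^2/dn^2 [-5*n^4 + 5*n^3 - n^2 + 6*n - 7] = -60*n^2 + 30*n - 2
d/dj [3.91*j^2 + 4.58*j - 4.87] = 7.82*j + 4.58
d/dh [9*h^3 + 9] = 27*h^2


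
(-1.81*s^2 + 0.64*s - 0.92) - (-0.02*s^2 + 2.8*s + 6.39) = -1.79*s^2 - 2.16*s - 7.31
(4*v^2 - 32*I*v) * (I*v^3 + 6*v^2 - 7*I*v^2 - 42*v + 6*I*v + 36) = 4*I*v^5 + 56*v^4 - 28*I*v^4 - 392*v^3 - 168*I*v^3 + 336*v^2 + 1344*I*v^2 - 1152*I*v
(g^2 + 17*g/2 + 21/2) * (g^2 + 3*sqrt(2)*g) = g^4 + 3*sqrt(2)*g^3 + 17*g^3/2 + 21*g^2/2 + 51*sqrt(2)*g^2/2 + 63*sqrt(2)*g/2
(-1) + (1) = 0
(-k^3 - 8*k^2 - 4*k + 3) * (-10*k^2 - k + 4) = 10*k^5 + 81*k^4 + 44*k^3 - 58*k^2 - 19*k + 12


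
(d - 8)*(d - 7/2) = d^2 - 23*d/2 + 28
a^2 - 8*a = a*(a - 8)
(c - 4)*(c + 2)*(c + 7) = c^3 + 5*c^2 - 22*c - 56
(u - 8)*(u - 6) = u^2 - 14*u + 48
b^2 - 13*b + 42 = (b - 7)*(b - 6)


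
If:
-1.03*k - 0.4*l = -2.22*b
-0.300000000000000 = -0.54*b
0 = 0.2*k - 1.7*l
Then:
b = 0.56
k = 1.15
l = 0.13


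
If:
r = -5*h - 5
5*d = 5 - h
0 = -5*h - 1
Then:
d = 26/25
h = -1/5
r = -4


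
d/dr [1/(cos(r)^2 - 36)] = 2*sin(r)*cos(r)/(cos(r)^2 - 36)^2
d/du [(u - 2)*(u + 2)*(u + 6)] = 3*u^2 + 12*u - 4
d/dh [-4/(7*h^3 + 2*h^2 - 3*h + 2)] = 4*(21*h^2 + 4*h - 3)/(7*h^3 + 2*h^2 - 3*h + 2)^2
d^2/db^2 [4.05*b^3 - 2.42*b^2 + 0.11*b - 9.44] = 24.3*b - 4.84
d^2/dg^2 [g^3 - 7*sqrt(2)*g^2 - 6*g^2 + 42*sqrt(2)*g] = 6*g - 14*sqrt(2) - 12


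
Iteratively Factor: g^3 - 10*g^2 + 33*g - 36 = (g - 3)*(g^2 - 7*g + 12) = (g - 3)^2*(g - 4)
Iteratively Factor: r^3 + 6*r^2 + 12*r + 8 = (r + 2)*(r^2 + 4*r + 4) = (r + 2)^2*(r + 2)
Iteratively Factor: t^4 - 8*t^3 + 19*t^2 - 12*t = (t)*(t^3 - 8*t^2 + 19*t - 12) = t*(t - 3)*(t^2 - 5*t + 4) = t*(t - 4)*(t - 3)*(t - 1)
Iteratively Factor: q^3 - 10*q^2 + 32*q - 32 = (q - 4)*(q^2 - 6*q + 8) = (q - 4)*(q - 2)*(q - 4)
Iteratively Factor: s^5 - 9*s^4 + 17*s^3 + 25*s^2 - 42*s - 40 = (s + 1)*(s^4 - 10*s^3 + 27*s^2 - 2*s - 40) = (s - 2)*(s + 1)*(s^3 - 8*s^2 + 11*s + 20) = (s - 2)*(s + 1)^2*(s^2 - 9*s + 20) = (s - 4)*(s - 2)*(s + 1)^2*(s - 5)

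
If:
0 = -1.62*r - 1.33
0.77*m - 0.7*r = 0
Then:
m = -0.75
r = -0.82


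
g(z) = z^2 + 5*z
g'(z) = 2*z + 5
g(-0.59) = -2.60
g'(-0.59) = 3.82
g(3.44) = 29.03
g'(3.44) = 11.88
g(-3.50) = -5.25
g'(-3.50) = -2.00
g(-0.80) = -3.36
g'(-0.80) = 3.40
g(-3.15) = -5.83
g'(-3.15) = -1.30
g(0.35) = 1.87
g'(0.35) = 5.70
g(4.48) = 42.47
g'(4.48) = 13.96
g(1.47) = 9.51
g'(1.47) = 7.94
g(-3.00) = -6.00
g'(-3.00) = -1.00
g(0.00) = 0.00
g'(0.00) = 5.00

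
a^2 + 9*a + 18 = (a + 3)*(a + 6)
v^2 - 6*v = v*(v - 6)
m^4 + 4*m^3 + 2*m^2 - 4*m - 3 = (m - 1)*(m + 1)^2*(m + 3)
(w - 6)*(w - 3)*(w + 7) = w^3 - 2*w^2 - 45*w + 126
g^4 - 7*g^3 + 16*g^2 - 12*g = g*(g - 3)*(g - 2)^2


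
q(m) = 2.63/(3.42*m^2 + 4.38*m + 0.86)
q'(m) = 2.63*(-6.84*m - 4.38)/(3.42*m^2 + 4.38*m + 0.86)^2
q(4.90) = 0.03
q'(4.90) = -0.01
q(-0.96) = -13.63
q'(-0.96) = 154.49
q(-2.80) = 0.17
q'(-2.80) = 0.16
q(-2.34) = 0.28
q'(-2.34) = 0.35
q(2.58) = 0.08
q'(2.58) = -0.05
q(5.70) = 0.02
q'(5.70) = -0.01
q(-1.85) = 0.59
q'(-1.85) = 1.09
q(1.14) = 0.26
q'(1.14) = -0.30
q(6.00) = 0.02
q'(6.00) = -0.01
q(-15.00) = 0.00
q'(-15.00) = 0.00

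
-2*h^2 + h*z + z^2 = (-h + z)*(2*h + z)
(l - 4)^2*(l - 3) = l^3 - 11*l^2 + 40*l - 48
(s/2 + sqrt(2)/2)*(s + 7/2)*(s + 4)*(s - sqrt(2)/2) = s^4/2 + sqrt(2)*s^3/4 + 15*s^3/4 + 15*sqrt(2)*s^2/8 + 13*s^2/2 - 15*s/4 + 7*sqrt(2)*s/2 - 7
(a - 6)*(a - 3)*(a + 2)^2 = a^4 - 5*a^3 - 14*a^2 + 36*a + 72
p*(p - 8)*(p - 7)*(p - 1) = p^4 - 16*p^3 + 71*p^2 - 56*p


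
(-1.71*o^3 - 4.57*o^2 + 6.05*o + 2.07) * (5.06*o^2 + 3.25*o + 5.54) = -8.6526*o^5 - 28.6817*o^4 + 6.2871*o^3 + 4.81889999999999*o^2 + 40.2445*o + 11.4678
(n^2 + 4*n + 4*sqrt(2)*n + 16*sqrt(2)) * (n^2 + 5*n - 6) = n^4 + 4*sqrt(2)*n^3 + 9*n^3 + 14*n^2 + 36*sqrt(2)*n^2 - 24*n + 56*sqrt(2)*n - 96*sqrt(2)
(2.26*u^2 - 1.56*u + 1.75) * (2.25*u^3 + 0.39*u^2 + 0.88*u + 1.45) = 5.085*u^5 - 2.6286*u^4 + 5.3179*u^3 + 2.5867*u^2 - 0.722*u + 2.5375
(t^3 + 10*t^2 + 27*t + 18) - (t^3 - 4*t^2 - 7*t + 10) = 14*t^2 + 34*t + 8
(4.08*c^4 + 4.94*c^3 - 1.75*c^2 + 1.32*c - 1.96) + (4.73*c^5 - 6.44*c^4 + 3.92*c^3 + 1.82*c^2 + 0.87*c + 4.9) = 4.73*c^5 - 2.36*c^4 + 8.86*c^3 + 0.0700000000000001*c^2 + 2.19*c + 2.94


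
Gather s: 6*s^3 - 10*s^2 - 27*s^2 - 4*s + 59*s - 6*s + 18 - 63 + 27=6*s^3 - 37*s^2 + 49*s - 18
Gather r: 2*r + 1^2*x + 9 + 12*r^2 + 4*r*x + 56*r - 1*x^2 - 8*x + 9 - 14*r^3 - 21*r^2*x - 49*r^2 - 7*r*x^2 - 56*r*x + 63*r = -14*r^3 + r^2*(-21*x - 37) + r*(-7*x^2 - 52*x + 121) - x^2 - 7*x + 18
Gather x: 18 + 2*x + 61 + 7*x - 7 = 9*x + 72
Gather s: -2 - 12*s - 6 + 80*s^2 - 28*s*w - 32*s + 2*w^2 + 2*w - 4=80*s^2 + s*(-28*w - 44) + 2*w^2 + 2*w - 12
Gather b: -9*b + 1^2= 1 - 9*b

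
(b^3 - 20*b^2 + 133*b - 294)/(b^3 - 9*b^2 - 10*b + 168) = (b - 7)/(b + 4)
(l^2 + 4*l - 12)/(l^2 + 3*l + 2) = (l^2 + 4*l - 12)/(l^2 + 3*l + 2)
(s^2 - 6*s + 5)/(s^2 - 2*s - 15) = (s - 1)/(s + 3)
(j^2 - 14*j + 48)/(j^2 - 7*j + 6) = (j - 8)/(j - 1)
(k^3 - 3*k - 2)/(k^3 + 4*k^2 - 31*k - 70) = (k^3 - 3*k - 2)/(k^3 + 4*k^2 - 31*k - 70)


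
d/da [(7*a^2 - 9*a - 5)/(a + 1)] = (7*a^2 + 14*a - 4)/(a^2 + 2*a + 1)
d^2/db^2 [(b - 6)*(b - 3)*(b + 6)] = 6*b - 6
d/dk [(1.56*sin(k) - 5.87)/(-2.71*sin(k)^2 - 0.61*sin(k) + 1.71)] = (4.2276*sin(k)^2 - 31.8154*sin(k) - 0.9131)*cos(k)/(7.3441*sin(k)^4 + 3.3062*sin(k)^3 - 8.8961*sin(k)^2 - 2.0862*sin(k) + 2.9241)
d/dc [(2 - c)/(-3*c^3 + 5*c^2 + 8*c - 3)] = (3*c^3 - 5*c^2 - 8*c + (c - 2)*(-9*c^2 + 10*c + 8) + 3)/(3*c^3 - 5*c^2 - 8*c + 3)^2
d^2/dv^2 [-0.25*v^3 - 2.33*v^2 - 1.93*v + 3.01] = -1.5*v - 4.66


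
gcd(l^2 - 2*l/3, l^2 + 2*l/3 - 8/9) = l - 2/3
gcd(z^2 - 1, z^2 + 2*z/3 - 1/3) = z + 1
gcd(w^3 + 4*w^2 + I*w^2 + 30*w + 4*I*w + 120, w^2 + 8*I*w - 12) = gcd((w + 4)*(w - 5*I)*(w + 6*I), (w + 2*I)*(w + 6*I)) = w + 6*I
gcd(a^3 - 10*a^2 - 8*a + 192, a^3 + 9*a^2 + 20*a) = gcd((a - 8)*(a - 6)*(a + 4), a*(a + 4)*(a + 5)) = a + 4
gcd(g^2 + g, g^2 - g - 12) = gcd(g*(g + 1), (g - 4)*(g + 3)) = 1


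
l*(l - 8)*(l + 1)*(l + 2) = l^4 - 5*l^3 - 22*l^2 - 16*l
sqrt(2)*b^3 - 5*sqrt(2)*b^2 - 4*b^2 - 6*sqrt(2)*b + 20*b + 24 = (b - 6)*(b - 2*sqrt(2))*(sqrt(2)*b + sqrt(2))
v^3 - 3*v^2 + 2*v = v*(v - 2)*(v - 1)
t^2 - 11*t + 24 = (t - 8)*(t - 3)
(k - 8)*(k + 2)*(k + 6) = k^3 - 52*k - 96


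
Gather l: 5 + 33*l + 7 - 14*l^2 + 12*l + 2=-14*l^2 + 45*l + 14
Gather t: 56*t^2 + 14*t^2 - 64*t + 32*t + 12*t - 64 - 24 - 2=70*t^2 - 20*t - 90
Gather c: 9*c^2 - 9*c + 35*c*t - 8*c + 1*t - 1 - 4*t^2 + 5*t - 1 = 9*c^2 + c*(35*t - 17) - 4*t^2 + 6*t - 2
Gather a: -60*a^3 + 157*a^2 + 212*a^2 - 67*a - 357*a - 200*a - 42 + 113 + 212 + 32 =-60*a^3 + 369*a^2 - 624*a + 315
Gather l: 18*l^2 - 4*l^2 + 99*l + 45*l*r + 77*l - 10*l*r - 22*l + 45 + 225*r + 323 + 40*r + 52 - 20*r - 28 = 14*l^2 + l*(35*r + 154) + 245*r + 392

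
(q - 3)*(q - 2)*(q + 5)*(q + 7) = q^4 + 7*q^3 - 19*q^2 - 103*q + 210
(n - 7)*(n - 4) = n^2 - 11*n + 28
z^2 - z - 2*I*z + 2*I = (z - 1)*(z - 2*I)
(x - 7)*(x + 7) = x^2 - 49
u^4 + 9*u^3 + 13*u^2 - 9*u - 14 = (u - 1)*(u + 1)*(u + 2)*(u + 7)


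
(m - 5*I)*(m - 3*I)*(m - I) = m^3 - 9*I*m^2 - 23*m + 15*I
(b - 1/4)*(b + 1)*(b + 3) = b^3 + 15*b^2/4 + 2*b - 3/4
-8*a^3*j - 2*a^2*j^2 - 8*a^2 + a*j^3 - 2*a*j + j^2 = (-4*a + j)*(2*a + j)*(a*j + 1)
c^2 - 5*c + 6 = (c - 3)*(c - 2)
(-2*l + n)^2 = 4*l^2 - 4*l*n + n^2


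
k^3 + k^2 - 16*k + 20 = (k - 2)^2*(k + 5)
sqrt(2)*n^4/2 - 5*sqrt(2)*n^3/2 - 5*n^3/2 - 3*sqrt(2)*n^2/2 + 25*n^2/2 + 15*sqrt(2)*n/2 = n*(n - 5)*(n - 3*sqrt(2))*(sqrt(2)*n/2 + 1/2)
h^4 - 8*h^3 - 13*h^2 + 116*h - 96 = (h - 8)*(h - 3)*(h - 1)*(h + 4)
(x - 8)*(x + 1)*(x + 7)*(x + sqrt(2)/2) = x^4 + sqrt(2)*x^3/2 - 57*x^2 - 56*x - 57*sqrt(2)*x/2 - 28*sqrt(2)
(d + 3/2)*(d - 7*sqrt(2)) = d^2 - 7*sqrt(2)*d + 3*d/2 - 21*sqrt(2)/2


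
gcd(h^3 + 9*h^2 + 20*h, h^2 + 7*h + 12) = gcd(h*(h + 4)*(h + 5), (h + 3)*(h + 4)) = h + 4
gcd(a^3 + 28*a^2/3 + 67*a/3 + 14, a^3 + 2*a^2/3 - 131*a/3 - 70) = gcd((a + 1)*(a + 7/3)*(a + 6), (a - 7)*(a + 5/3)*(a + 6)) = a + 6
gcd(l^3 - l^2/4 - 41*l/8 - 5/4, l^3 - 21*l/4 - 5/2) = l^2 - l/2 - 5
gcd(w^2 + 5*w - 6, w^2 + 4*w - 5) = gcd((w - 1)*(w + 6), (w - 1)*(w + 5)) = w - 1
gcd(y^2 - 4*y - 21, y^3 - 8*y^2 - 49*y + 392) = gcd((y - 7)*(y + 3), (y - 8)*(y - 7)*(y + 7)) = y - 7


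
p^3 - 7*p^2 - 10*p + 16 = (p - 8)*(p - 1)*(p + 2)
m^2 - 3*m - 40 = (m - 8)*(m + 5)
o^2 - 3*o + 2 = (o - 2)*(o - 1)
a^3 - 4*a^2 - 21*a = a*(a - 7)*(a + 3)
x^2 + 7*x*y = x*(x + 7*y)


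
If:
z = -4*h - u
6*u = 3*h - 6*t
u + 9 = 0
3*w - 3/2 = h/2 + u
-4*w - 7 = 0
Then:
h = 9/2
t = 45/4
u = -9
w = -7/4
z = -9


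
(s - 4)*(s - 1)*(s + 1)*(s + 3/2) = s^4 - 5*s^3/2 - 7*s^2 + 5*s/2 + 6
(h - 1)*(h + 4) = h^2 + 3*h - 4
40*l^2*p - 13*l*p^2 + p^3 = p*(-8*l + p)*(-5*l + p)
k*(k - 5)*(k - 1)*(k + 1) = k^4 - 5*k^3 - k^2 + 5*k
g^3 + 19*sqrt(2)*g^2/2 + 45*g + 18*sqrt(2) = (g + sqrt(2)/2)*(g + 3*sqrt(2))*(g + 6*sqrt(2))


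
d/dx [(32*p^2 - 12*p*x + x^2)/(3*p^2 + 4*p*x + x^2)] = 2*p*(-82*p^2 - 29*p*x + 8*x^2)/(9*p^4 + 24*p^3*x + 22*p^2*x^2 + 8*p*x^3 + x^4)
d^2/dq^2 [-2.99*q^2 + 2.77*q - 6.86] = -5.98000000000000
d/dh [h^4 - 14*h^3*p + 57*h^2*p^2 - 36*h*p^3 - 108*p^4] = 4*h^3 - 42*h^2*p + 114*h*p^2 - 36*p^3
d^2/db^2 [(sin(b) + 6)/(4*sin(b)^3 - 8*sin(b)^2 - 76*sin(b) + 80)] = (-2*sin(b)^6 - 26*sin(b)^5 + 3*sin(b)^4 + 248*sin(b)^3 + 253*sin(b)^2 - 1890*sin(b) - 2786)/(2*(sin(b) - 5)^3*(sin(b) - 1)^2*(sin(b) + 4)^3)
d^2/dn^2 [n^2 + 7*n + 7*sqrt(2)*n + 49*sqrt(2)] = 2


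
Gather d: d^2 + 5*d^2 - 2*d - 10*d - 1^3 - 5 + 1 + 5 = 6*d^2 - 12*d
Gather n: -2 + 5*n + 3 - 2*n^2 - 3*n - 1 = -2*n^2 + 2*n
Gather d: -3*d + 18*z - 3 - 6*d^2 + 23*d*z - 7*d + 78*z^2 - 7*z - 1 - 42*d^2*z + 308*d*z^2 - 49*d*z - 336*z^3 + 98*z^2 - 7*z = d^2*(-42*z - 6) + d*(308*z^2 - 26*z - 10) - 336*z^3 + 176*z^2 + 4*z - 4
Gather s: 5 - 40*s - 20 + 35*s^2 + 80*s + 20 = 35*s^2 + 40*s + 5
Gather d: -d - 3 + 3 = -d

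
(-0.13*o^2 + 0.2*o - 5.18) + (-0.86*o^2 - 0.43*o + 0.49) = -0.99*o^2 - 0.23*o - 4.69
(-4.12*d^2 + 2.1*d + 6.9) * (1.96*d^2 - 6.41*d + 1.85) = -8.0752*d^4 + 30.5252*d^3 - 7.559*d^2 - 40.344*d + 12.765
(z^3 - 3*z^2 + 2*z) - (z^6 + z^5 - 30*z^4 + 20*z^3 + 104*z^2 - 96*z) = -z^6 - z^5 + 30*z^4 - 19*z^3 - 107*z^2 + 98*z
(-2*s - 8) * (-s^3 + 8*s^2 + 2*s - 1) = 2*s^4 - 8*s^3 - 68*s^2 - 14*s + 8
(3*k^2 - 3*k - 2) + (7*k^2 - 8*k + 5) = 10*k^2 - 11*k + 3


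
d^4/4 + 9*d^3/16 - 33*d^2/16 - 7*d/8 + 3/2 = (d/4 + 1)*(d - 2)*(d - 3/4)*(d + 1)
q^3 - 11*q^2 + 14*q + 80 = (q - 8)*(q - 5)*(q + 2)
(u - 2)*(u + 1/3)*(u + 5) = u^3 + 10*u^2/3 - 9*u - 10/3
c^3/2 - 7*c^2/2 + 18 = (c/2 + 1)*(c - 6)*(c - 3)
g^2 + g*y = g*(g + y)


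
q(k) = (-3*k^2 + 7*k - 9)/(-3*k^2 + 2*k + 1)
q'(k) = (7 - 6*k)/(-3*k^2 + 2*k + 1) + (6*k - 2)*(-3*k^2 + 7*k - 9)/(-3*k^2 + 2*k + 1)^2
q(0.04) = -8.11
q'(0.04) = 19.57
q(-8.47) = 1.23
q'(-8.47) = 0.03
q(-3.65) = 1.61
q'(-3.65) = 0.21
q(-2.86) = 1.83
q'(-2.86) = 0.37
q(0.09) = -7.26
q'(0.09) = 14.77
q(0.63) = -5.41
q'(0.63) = -5.99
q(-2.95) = 1.80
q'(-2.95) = 0.35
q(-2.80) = 1.85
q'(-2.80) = 0.39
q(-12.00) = 1.15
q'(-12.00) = 0.01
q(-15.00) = 1.12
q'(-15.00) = 0.01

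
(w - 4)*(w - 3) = w^2 - 7*w + 12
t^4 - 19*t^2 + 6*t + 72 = (t - 3)^2*(t + 2)*(t + 4)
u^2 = u^2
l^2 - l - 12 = (l - 4)*(l + 3)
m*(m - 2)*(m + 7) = m^3 + 5*m^2 - 14*m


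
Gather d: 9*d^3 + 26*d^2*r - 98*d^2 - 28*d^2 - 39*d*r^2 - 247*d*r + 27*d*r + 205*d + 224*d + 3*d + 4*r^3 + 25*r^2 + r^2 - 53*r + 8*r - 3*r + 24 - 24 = 9*d^3 + d^2*(26*r - 126) + d*(-39*r^2 - 220*r + 432) + 4*r^3 + 26*r^2 - 48*r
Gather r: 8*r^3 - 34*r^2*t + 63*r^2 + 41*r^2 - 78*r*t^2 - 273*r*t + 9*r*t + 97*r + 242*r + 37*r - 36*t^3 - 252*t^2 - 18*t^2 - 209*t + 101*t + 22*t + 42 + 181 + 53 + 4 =8*r^3 + r^2*(104 - 34*t) + r*(-78*t^2 - 264*t + 376) - 36*t^3 - 270*t^2 - 86*t + 280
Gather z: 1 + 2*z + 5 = 2*z + 6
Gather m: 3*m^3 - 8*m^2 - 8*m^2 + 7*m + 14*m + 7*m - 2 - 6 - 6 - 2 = 3*m^3 - 16*m^2 + 28*m - 16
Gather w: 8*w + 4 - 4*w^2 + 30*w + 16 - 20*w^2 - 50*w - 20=-24*w^2 - 12*w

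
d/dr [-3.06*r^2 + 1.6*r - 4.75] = 1.6 - 6.12*r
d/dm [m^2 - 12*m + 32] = 2*m - 12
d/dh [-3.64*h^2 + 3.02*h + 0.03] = 3.02 - 7.28*h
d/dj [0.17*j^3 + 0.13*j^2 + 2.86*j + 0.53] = 0.51*j^2 + 0.26*j + 2.86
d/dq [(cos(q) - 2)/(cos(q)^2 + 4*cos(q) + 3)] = (cos(q)^2 - 4*cos(q) - 11)*sin(q)/(cos(q)^2 + 4*cos(q) + 3)^2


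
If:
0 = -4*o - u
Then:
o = -u/4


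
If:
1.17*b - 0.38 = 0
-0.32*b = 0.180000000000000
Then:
No Solution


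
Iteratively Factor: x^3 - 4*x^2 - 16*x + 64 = (x - 4)*(x^2 - 16) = (x - 4)*(x + 4)*(x - 4)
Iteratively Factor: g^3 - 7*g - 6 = (g + 2)*(g^2 - 2*g - 3) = (g + 1)*(g + 2)*(g - 3)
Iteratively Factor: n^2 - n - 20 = (n + 4)*(n - 5)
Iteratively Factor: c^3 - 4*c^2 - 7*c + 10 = (c - 1)*(c^2 - 3*c - 10) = (c - 5)*(c - 1)*(c + 2)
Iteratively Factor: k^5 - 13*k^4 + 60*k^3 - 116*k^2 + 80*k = (k - 5)*(k^4 - 8*k^3 + 20*k^2 - 16*k) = (k - 5)*(k - 2)*(k^3 - 6*k^2 + 8*k) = (k - 5)*(k - 2)^2*(k^2 - 4*k) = k*(k - 5)*(k - 2)^2*(k - 4)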